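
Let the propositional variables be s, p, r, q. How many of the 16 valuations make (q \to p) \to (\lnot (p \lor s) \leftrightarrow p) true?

6

Initial set: {T ((q \to p) \to (\lnot (p \lor s) \leftrightarrow p))}.
T ((q \to p) \to (\lnot (p \lor s) \leftrightarrow p)): β-rule — branch into F (q \to p)  //  T (\lnot (p \lor s) \leftrightarrow p).
  branch 1 (add F (q \to p)):
    F (q \to p): α-rule — add T q, F p.
    ○ open, literals {p=0, q=1}.
  branch 2 (add T (\lnot (p \lor s) \leftrightarrow p)):
    T (\lnot (p \lor s) \leftrightarrow p): β-rule — branch into T \lnot (p \lor s), T p  //  F \lnot (p \lor s), F p.
      branch 2.1 (add T \lnot (p \lor s), T p):
        T \lnot (p \lor s): α-rule — add F p, F s.
        × closes — contains both p and \lnot p.
      branch 2.2 (add F \lnot (p \lor s), F p):
        F \lnot (p \lor s): β-rule — branch into T p  //  T s.
          branch 2.2.1 (add T p):
            × closes — contains both p and \lnot p.
          branch 2.2.2 (add T s):
            ○ open, literals {p=0, s=1}.
2 branches closed, 2 open.
Each open branch fixes some atoms; the unmentioned ones are free. Counting distinct full assignments: branch {p=0, q=1} (s, r) contributes 4 new; branch {p=0, s=1} (r, q) contributes 2 new. Total: 6.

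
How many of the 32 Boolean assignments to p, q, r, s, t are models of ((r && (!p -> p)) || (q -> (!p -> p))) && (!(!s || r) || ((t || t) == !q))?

Initial set: {T (((r && (!p -> p)) || (q -> (!p -> p))) && (!(!s || r) || ((t || t) == !q)))}.
T (((r && (!p -> p)) || (q -> (!p -> p))) && (!(!s || r) || ((t || t) == !q))): α-rule — add T ((r && (!p -> p)) || (q -> (!p -> p))), T (!(!s || r) || ((t || t) == !q)).
T ((r && (!p -> p)) || (q -> (!p -> p))): β-rule — branch into T (r && (!p -> p))  //  T (q -> (!p -> p)).
  branch 1 (add T (r && (!p -> p))):
    T (r && (!p -> p)): α-rule — add T r, T (!p -> p).
    T (!(!s || r) || ((t || t) == !q)): β-rule — branch into T !(!s || r)  //  T ((t || t) == !q).
      branch 1.1 (add T !(!s || r)):
        T !(!s || r): α-rule — add F !s, F r.
        × closes — contains both r and !r.
      branch 1.2 (add T ((t || t) == !q)):
        T (!p -> p): β-rule — branch into F !p  //  T p.
          branch 1.2.1 (add F !p):
            T ((t || t) == !q): β-rule — branch into T (t || t), T !q  //  F (t || t), F !q.
              branch 1.2.1.1 (add T (t || t), T !q):
                T (t || t): β-rule — branch into T t  //  T t.
                  branch 1.2.1.1.1 (add T t):
                    ○ open, literals {p=true, q=false, r=true, t=true}.
                  branch 1.2.1.1.2 (add T t):
                    ○ open, literals {p=true, q=false, r=true, t=true}.
              branch 1.2.1.2 (add F (t || t), F !q):
                F (t || t): α-rule — add F t, F t.
                ○ open, literals {p=true, q=true, r=true, t=false}.
          branch 1.2.2 (add T p):
            T ((t || t) == !q): β-rule — branch into T (t || t), T !q  //  F (t || t), F !q.
              branch 1.2.2.1 (add T (t || t), T !q):
                T (t || t): β-rule — branch into T t  //  T t.
                  branch 1.2.2.1.1 (add T t):
                    ○ open, literals {p=true, q=false, r=true, t=true}.
                  branch 1.2.2.1.2 (add T t):
                    ○ open, literals {p=true, q=false, r=true, t=true}.
              branch 1.2.2.2 (add F (t || t), F !q):
                F (t || t): α-rule — add F t, F t.
                ○ open, literals {p=true, q=true, r=true, t=false}.
  branch 2 (add T (q -> (!p -> p))):
    T (!(!s || r) || ((t || t) == !q)): β-rule — branch into T !(!s || r)  //  T ((t || t) == !q).
      branch 2.1 (add T !(!s || r)):
        T !(!s || r): α-rule — add F !s, F r.
        T (q -> (!p -> p)): β-rule — branch into F q  //  T (!p -> p).
          branch 2.1.1 (add F q):
            ○ open, literals {q=false, r=false, s=true}.
          branch 2.1.2 (add T (!p -> p)):
            T (!p -> p): β-rule — branch into F !p  //  T p.
              branch 2.1.2.1 (add F !p):
                ○ open, literals {p=true, r=false, s=true}.
              branch 2.1.2.2 (add T p):
                ○ open, literals {p=true, r=false, s=true}.
      branch 2.2 (add T ((t || t) == !q)):
        T (q -> (!p -> p)): β-rule — branch into F q  //  T (!p -> p).
          branch 2.2.1 (add F q):
            T ((t || t) == !q): β-rule — branch into T (t || t), T !q  //  F (t || t), F !q.
              branch 2.2.1.1 (add T (t || t), T !q):
                T (t || t): β-rule — branch into T t  //  T t.
                  branch 2.2.1.1.1 (add T t):
                    ○ open, literals {q=false, t=true}.
                  branch 2.2.1.1.2 (add T t):
                    ○ open, literals {q=false, t=true}.
              branch 2.2.1.2 (add F (t || t), F !q):
                × closes — contains both q and !q.
          branch 2.2.2 (add T (!p -> p)):
            T ((t || t) == !q): β-rule — branch into T (t || t), T !q  //  F (t || t), F !q.
              branch 2.2.2.1 (add T (t || t), T !q):
                T (!p -> p): β-rule — branch into F !p  //  T p.
                  branch 2.2.2.1.1 (add F !p):
                    T (t || t): β-rule — branch into T t  //  T t.
                      branch 2.2.2.1.1.1 (add T t):
                        ○ open, literals {p=true, q=false, t=true}.
                      branch 2.2.2.1.1.2 (add T t):
                        ○ open, literals {p=true, q=false, t=true}.
                  branch 2.2.2.1.2 (add T p):
                    T (t || t): β-rule — branch into T t  //  T t.
                      branch 2.2.2.1.2.1 (add T t):
                        ○ open, literals {p=true, q=false, t=true}.
                      branch 2.2.2.1.2.2 (add T t):
                        ○ open, literals {p=true, q=false, t=true}.
              branch 2.2.2.2 (add F (t || t), F !q):
                F (t || t): α-rule — add F t, F t.
                T (!p -> p): β-rule — branch into F !p  //  T p.
                  branch 2.2.2.2.1 (add F !p):
                    ○ open, literals {p=true, q=true, t=false}.
                  branch 2.2.2.2.2 (add T p):
                    ○ open, literals {p=true, q=true, t=false}.
2 branches closed, 17 open.
Each open branch fixes some atoms; the unmentioned ones are free. Counting distinct full assignments: branch {p=true, q=false, r=true, t=true} (s) contributes 2 new; branch {p=true, q=false, r=true, t=true} (s) contributes 0 new; branch {p=true, q=true, r=true, t=false} (s) contributes 2 new; branch {p=true, q=false, r=true, t=true} (s) contributes 0 new; branch {p=true, q=false, r=true, t=true} (s) contributes 0 new; branch {p=true, q=true, r=true, t=false} (s) contributes 0 new; branch {q=false, r=false, s=true} (p, t) contributes 4 new; branch {p=true, r=false, s=true} (q, t) contributes 2 new; branch {p=true, r=false, s=true} (q, t) contributes 0 new; branch {q=false, t=true} (p, r, s) contributes 4 new; branch {q=false, t=true} (p, r, s) contributes 0 new; branch {p=true, q=false, t=true} (r, s) contributes 0 new; branch {p=true, q=false, t=true} (r, s) contributes 0 new; branch {p=true, q=false, t=true} (r, s) contributes 0 new; branch {p=true, q=false, t=true} (r, s) contributes 0 new; branch {p=true, q=true, t=false} (r, s) contributes 1 new; branch {p=true, q=true, t=false} (r, s) contributes 0 new. Total: 15.

15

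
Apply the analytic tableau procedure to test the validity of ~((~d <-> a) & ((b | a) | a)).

Assume the negation and expand:
Initial set: {~~((~d <-> a) & ((b | a) | a))}.
~~((~d <-> a) & ((b | a) | a)): α-rule — add (~d <-> a), ((b | a) | a).
(~d <-> a): β-rule — branch into ~d, a  //  ~~d, ~a.
  branch 1 (add ~d, a):
    ((b | a) | a): β-rule — branch into (b | a)  //  a.
      branch 1.1 (add (b | a)):
        (b | a): β-rule — branch into b  //  a.
          branch 1.1.1 (add b):
            ○ open, literals {a=T, b=T, d=F}.
          branch 1.1.2 (add a):
            ○ open, literals {a=T, d=F}.
      branch 1.2 (add a):
        ○ open, literals {a=T, d=F}.
  branch 2 (add ~~d, ~a):
    ((b | a) | a): β-rule — branch into (b | a)  //  a.
      branch 2.1 (add (b | a)):
        (b | a): β-rule — branch into b  //  a.
          branch 2.1.1 (add b):
            ○ open, literals {a=F, b=T, d=T}.
          branch 2.1.2 (add a):
            × closes — contains both a and ~a.
      branch 2.2 (add a):
        × closes — contains both a and ~a.
2 branches closed, 4 open.
An open branch gives a countermodel: a=T, b=T, d=F (unmentioned atoms arbitrary); under it the original formula is false.

Not valid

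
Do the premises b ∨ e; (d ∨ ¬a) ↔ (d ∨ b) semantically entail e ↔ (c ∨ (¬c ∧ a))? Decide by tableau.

No

Initial set: {(b ∨ e); ((d ∨ ¬a) ↔ (d ∨ b)); ¬(e ↔ (c ∨ (¬c ∧ a)))}.
(b ∨ e): β-rule — branch into b  //  e.
  branch 1 (add b):
    ((d ∨ ¬a) ↔ (d ∨ b)): β-rule — branch into (d ∨ ¬a), (d ∨ b)  //  ¬(d ∨ ¬a), ¬(d ∨ b).
      branch 1.1 (add (d ∨ ¬a), (d ∨ b)):
        ¬(e ↔ (c ∨ (¬c ∧ a))): β-rule — branch into e, ¬(c ∨ (¬c ∧ a))  //  ¬e, (c ∨ (¬c ∧ a)).
          branch 1.1.1 (add e, ¬(c ∨ (¬c ∧ a))):
            ¬(c ∨ (¬c ∧ a)): α-rule — add ¬c, ¬(¬c ∧ a).
            (d ∨ ¬a): β-rule — branch into d  //  ¬a.
              branch 1.1.1.1 (add d):
                (d ∨ b): β-rule — branch into d  //  b.
                  branch 1.1.1.1.1 (add d):
                    ¬(¬c ∧ a): β-rule — branch into ¬¬c  //  ¬a.
                      branch 1.1.1.1.1.1 (add ¬¬c):
                        × closes — contains both c and ¬c.
                      branch 1.1.1.1.1.2 (add ¬a):
                        ○ open, literals {a=false, b=true, c=false, d=true, e=true}.
                  branch 1.1.1.1.2 (add b):
                    ¬(¬c ∧ a): β-rule — branch into ¬¬c  //  ¬a.
                      branch 1.1.1.1.2.1 (add ¬¬c):
                        × closes — contains both c and ¬c.
                      branch 1.1.1.1.2.2 (add ¬a):
                        ○ open, literals {a=false, b=true, c=false, d=true, e=true}.
              branch 1.1.1.2 (add ¬a):
                (d ∨ b): β-rule — branch into d  //  b.
                  branch 1.1.1.2.1 (add d):
                    ¬(¬c ∧ a): β-rule — branch into ¬¬c  //  ¬a.
                      branch 1.1.1.2.1.1 (add ¬¬c):
                        × closes — contains both c and ¬c.
                      branch 1.1.1.2.1.2 (add ¬a):
                        ○ open, literals {a=false, b=true, c=false, d=true, e=true}.
                  branch 1.1.1.2.2 (add b):
                    ¬(¬c ∧ a): β-rule — branch into ¬¬c  //  ¬a.
                      branch 1.1.1.2.2.1 (add ¬¬c):
                        × closes — contains both c and ¬c.
                      branch 1.1.1.2.2.2 (add ¬a):
                        ○ open, literals {a=false, b=true, c=false, e=true}.
          branch 1.1.2 (add ¬e, (c ∨ (¬c ∧ a))):
            (d ∨ ¬a): β-rule — branch into d  //  ¬a.
              branch 1.1.2.1 (add d):
                (d ∨ b): β-rule — branch into d  //  b.
                  branch 1.1.2.1.1 (add d):
                    (c ∨ (¬c ∧ a)): β-rule — branch into c  //  (¬c ∧ a).
                      branch 1.1.2.1.1.1 (add c):
                        ○ open, literals {b=true, c=true, d=true, e=false}.
                      branch 1.1.2.1.1.2 (add (¬c ∧ a)):
                        (¬c ∧ a): α-rule — add ¬c, a.
                        ○ open, literals {a=true, b=true, c=false, d=true, e=false}.
                  branch 1.1.2.1.2 (add b):
                    (c ∨ (¬c ∧ a)): β-rule — branch into c  //  (¬c ∧ a).
                      branch 1.1.2.1.2.1 (add c):
                        ○ open, literals {b=true, c=true, d=true, e=false}.
                      branch 1.1.2.1.2.2 (add (¬c ∧ a)):
                        (¬c ∧ a): α-rule — add ¬c, a.
                        ○ open, literals {a=true, b=true, c=false, d=true, e=false}.
              branch 1.1.2.2 (add ¬a):
                (d ∨ b): β-rule — branch into d  //  b.
                  branch 1.1.2.2.1 (add d):
                    (c ∨ (¬c ∧ a)): β-rule — branch into c  //  (¬c ∧ a).
                      branch 1.1.2.2.1.1 (add c):
                        ○ open, literals {a=false, b=true, c=true, d=true, e=false}.
                      branch 1.1.2.2.1.2 (add (¬c ∧ a)):
                        (¬c ∧ a): α-rule — add ¬c, a.
                        × closes — contains both a and ¬a.
                  branch 1.1.2.2.2 (add b):
                    (c ∨ (¬c ∧ a)): β-rule — branch into c  //  (¬c ∧ a).
                      branch 1.1.2.2.2.1 (add c):
                        ○ open, literals {a=false, b=true, c=true, e=false}.
                      branch 1.1.2.2.2.2 (add (¬c ∧ a)):
                        (¬c ∧ a): α-rule — add ¬c, a.
                        × closes — contains both a and ¬a.
      branch 1.2 (add ¬(d ∨ ¬a), ¬(d ∨ b)):
        ¬(d ∨ ¬a): α-rule — add ¬d, ¬¬a.
        ¬(d ∨ b): α-rule — add ¬d, ¬b.
        × closes — contains both b and ¬b.
  branch 2 (add e):
    ((d ∨ ¬a) ↔ (d ∨ b)): β-rule — branch into (d ∨ ¬a), (d ∨ b)  //  ¬(d ∨ ¬a), ¬(d ∨ b).
      branch 2.1 (add (d ∨ ¬a), (d ∨ b)):
        ¬(e ↔ (c ∨ (¬c ∧ a))): β-rule — branch into e, ¬(c ∨ (¬c ∧ a))  //  ¬e, (c ∨ (¬c ∧ a)).
          branch 2.1.1 (add e, ¬(c ∨ (¬c ∧ a))):
            ¬(c ∨ (¬c ∧ a)): α-rule — add ¬c, ¬(¬c ∧ a).
            (d ∨ ¬a): β-rule — branch into d  //  ¬a.
              branch 2.1.1.1 (add d):
                (d ∨ b): β-rule — branch into d  //  b.
                  branch 2.1.1.1.1 (add d):
                    ¬(¬c ∧ a): β-rule — branch into ¬¬c  //  ¬a.
                      branch 2.1.1.1.1.1 (add ¬¬c):
                        × closes — contains both c and ¬c.
                      branch 2.1.1.1.1.2 (add ¬a):
                        ○ open, literals {a=false, c=false, d=true, e=true}.
                  branch 2.1.1.1.2 (add b):
                    ¬(¬c ∧ a): β-rule — branch into ¬¬c  //  ¬a.
                      branch 2.1.1.1.2.1 (add ¬¬c):
                        × closes — contains both c and ¬c.
                      branch 2.1.1.1.2.2 (add ¬a):
                        ○ open, literals {a=false, b=true, c=false, d=true, e=true}.
              branch 2.1.1.2 (add ¬a):
                (d ∨ b): β-rule — branch into d  //  b.
                  branch 2.1.1.2.1 (add d):
                    ¬(¬c ∧ a): β-rule — branch into ¬¬c  //  ¬a.
                      branch 2.1.1.2.1.1 (add ¬¬c):
                        × closes — contains both c and ¬c.
                      branch 2.1.1.2.1.2 (add ¬a):
                        ○ open, literals {a=false, c=false, d=true, e=true}.
                  branch 2.1.1.2.2 (add b):
                    ¬(¬c ∧ a): β-rule — branch into ¬¬c  //  ¬a.
                      branch 2.1.1.2.2.1 (add ¬¬c):
                        × closes — contains both c and ¬c.
                      branch 2.1.1.2.2.2 (add ¬a):
                        ○ open, literals {a=false, b=true, c=false, e=true}.
          branch 2.1.2 (add ¬e, (c ∨ (¬c ∧ a))):
            × closes — contains both e and ¬e.
      branch 2.2 (add ¬(d ∨ ¬a), ¬(d ∨ b)):
        ¬(d ∨ ¬a): α-rule — add ¬d, ¬¬a.
        ¬(d ∨ b): α-rule — add ¬d, ¬b.
        ¬(e ↔ (c ∨ (¬c ∧ a))): β-rule — branch into e, ¬(c ∨ (¬c ∧ a))  //  ¬e, (c ∨ (¬c ∧ a)).
          branch 2.2.1 (add e, ¬(c ∨ (¬c ∧ a))):
            ¬(c ∨ (¬c ∧ a)): α-rule — add ¬c, ¬(¬c ∧ a).
            ¬(¬c ∧ a): β-rule — branch into ¬¬c  //  ¬a.
              branch 2.2.1.1 (add ¬¬c):
                × closes — contains both c and ¬c.
              branch 2.2.1.2 (add ¬a):
                × closes — contains both a and ¬a.
          branch 2.2.2 (add ¬e, (c ∨ (¬c ∧ a))):
            × closes — contains both e and ¬e.
15 branches closed, 14 open.
An open branch gives a countermodel: a=false, b=true, c=false, d=true, e=true (unmentioned atoms arbitrary); the premises hold there but the conclusion fails.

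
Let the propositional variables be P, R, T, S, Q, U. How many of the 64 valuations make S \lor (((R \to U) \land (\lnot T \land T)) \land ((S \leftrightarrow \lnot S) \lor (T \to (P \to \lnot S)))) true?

32

Initial set: {(S \lor (((R \to U) \land (\lnot T \land T)) \land ((S \leftrightarrow \lnot S) \lor (T \to (P \to \lnot S)))))}.
(S \lor (((R \to U) \land (\lnot T \land T)) \land ((S \leftrightarrow \lnot S) \lor (T \to (P \to \lnot S))))): β-rule — branch into S  //  (((R \to U) \land (\lnot T \land T)) \land ((S \leftrightarrow \lnot S) \lor (T \to (P \to \lnot S)))).
  branch 1 (add S):
    ○ open, literals {S=T}.
  branch 2 (add (((R \to U) \land (\lnot T \land T)) \land ((S \leftrightarrow \lnot S) \lor (T \to (P \to \lnot S))))):
    (((R \to U) \land (\lnot T \land T)) \land ((S \leftrightarrow \lnot S) \lor (T \to (P \to \lnot S)))): α-rule — add ((R \to U) \land (\lnot T \land T)), ((S \leftrightarrow \lnot S) \lor (T \to (P \to \lnot S))).
    ((R \to U) \land (\lnot T \land T)): α-rule — add (R \to U), (\lnot T \land T).
    (\lnot T \land T): α-rule — add \lnot T, T.
    × closes — contains both T and \lnot T.
1 branch closed, 1 open.
Each open branch fixes some atoms; the unmentioned ones are free. Counting distinct full assignments: branch {S=T} (P, R, T, Q, U) contributes 32 new. Total: 32.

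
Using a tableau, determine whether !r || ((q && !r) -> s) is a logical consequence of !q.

Yes

Initial set: {T !q; F (!r || ((q && !r) -> s))}.
F (!r || ((q && !r) -> s)): α-rule — add F !r, F ((q && !r) -> s).
F ((q && !r) -> s): α-rule — add T (q && !r), F s.
T (q && !r): α-rule — add T q, T !r.
× closes — contains both q and !q.
All 1 branch closes.
Every branch closed, so the premises entail the conclusion.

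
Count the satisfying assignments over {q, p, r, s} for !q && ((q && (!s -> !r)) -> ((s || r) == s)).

8

Initial set: {(!q && ((q && (!s -> !r)) -> ((s || r) == s)))}.
(!q && ((q && (!s -> !r)) -> ((s || r) == s))): α-rule — add !q, ((q && (!s -> !r)) -> ((s || r) == s)).
((q && (!s -> !r)) -> ((s || r) == s)): β-rule — branch into !(q && (!s -> !r))  //  ((s || r) == s).
  branch 1 (add !(q && (!s -> !r))):
    !(q && (!s -> !r)): β-rule — branch into !q  //  !(!s -> !r).
      branch 1.1 (add !q):
        ○ open, literals {q=F}.
      branch 1.2 (add !(!s -> !r)):
        !(!s -> !r): α-rule — add !s, !!r.
        ○ open, literals {q=F, r=T, s=F}.
  branch 2 (add ((s || r) == s)):
    ((s || r) == s): β-rule — branch into (s || r), s  //  !(s || r), !s.
      branch 2.1 (add (s || r), s):
        (s || r): β-rule — branch into s  //  r.
          branch 2.1.1 (add s):
            ○ open, literals {q=F, s=T}.
          branch 2.1.2 (add r):
            ○ open, literals {q=F, r=T, s=T}.
      branch 2.2 (add !(s || r), !s):
        !(s || r): α-rule — add !s, !r.
        ○ open, literals {q=F, r=F, s=F}.
0 branches closed, 5 open.
Each open branch fixes some atoms; the unmentioned ones are free. Counting distinct full assignments: branch {q=F} (p, r, s) contributes 8 new; branch {q=F, r=T, s=F} (p) contributes 0 new; branch {q=F, s=T} (p, r) contributes 0 new; branch {q=F, r=T, s=T} (p) contributes 0 new; branch {q=F, r=F, s=F} (p) contributes 0 new. Total: 8.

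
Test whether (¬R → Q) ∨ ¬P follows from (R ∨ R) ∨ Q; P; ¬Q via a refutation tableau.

Yes

Initial set: {((R ∨ R) ∨ Q); P; ¬Q; ¬((¬R → Q) ∨ ¬P)}.
¬((¬R → Q) ∨ ¬P): α-rule — add ¬(¬R → Q), ¬¬P.
¬(¬R → Q): α-rule — add ¬R, ¬Q.
((R ∨ R) ∨ Q): β-rule — branch into (R ∨ R)  //  Q.
  branch 1 (add (R ∨ R)):
    (R ∨ R): β-rule — branch into R  //  R.
      branch 1.1 (add R):
        × closes — contains both R and ¬R.
      branch 1.2 (add R):
        × closes — contains both R and ¬R.
  branch 2 (add Q):
    × closes — contains both Q and ¬Q.
All 3 branches close.
Every branch closed, so the premises entail the conclusion.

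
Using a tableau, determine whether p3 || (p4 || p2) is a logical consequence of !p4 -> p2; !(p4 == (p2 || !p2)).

Initial set: {(!p4 -> p2); !(p4 == (p2 || !p2)); !(p3 || (p4 || p2))}.
!(p3 || (p4 || p2)): α-rule — add !p3, !(p4 || p2).
!(p4 || p2): α-rule — add !p4, !p2.
(!p4 -> p2): β-rule — branch into !!p4  //  p2.
  branch 1 (add !!p4):
    × closes — contains both p4 and !p4.
  branch 2 (add p2):
    × closes — contains both p2 and !p2.
All 2 branches close.
Every branch closed, so the premises entail the conclusion.

Yes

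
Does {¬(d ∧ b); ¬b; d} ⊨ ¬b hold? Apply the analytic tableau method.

Initial set: {T ¬(d ∧ b); T ¬b; T d; F ¬b}.
× closes — contains both b and ¬b.
All 1 branch closes.
Every branch closed, so the premises entail the conclusion.

Yes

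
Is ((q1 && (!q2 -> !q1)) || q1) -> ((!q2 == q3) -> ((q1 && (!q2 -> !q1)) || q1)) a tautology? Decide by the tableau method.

Assume the negation and expand:
Initial set: {!(((q1 && (!q2 -> !q1)) || q1) -> ((!q2 == q3) -> ((q1 && (!q2 -> !q1)) || q1)))}.
!(((q1 && (!q2 -> !q1)) || q1) -> ((!q2 == q3) -> ((q1 && (!q2 -> !q1)) || q1))): α-rule — add ((q1 && (!q2 -> !q1)) || q1), !((!q2 == q3) -> ((q1 && (!q2 -> !q1)) || q1)).
!((!q2 == q3) -> ((q1 && (!q2 -> !q1)) || q1)): α-rule — add (!q2 == q3), !((q1 && (!q2 -> !q1)) || q1).
!((q1 && (!q2 -> !q1)) || q1): α-rule — add !(q1 && (!q2 -> !q1)), !q1.
((q1 && (!q2 -> !q1)) || q1): β-rule — branch into (q1 && (!q2 -> !q1))  //  q1.
  branch 1 (add (q1 && (!q2 -> !q1))):
    (q1 && (!q2 -> !q1)): α-rule — add q1, (!q2 -> !q1).
    × closes — contains both q1 and !q1.
  branch 2 (add q1):
    × closes — contains both q1 and !q1.
All 2 branches close.
Every branch closed, so the negation is unsatisfiable and the formula is valid.

Valid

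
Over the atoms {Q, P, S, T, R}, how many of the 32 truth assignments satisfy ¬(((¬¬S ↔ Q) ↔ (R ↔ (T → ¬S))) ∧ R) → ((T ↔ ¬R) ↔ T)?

24

Initial set: {(¬(((¬¬S ↔ Q) ↔ (R ↔ (T → ¬S))) ∧ R) → ((T ↔ ¬R) ↔ T))}.
(¬(((¬¬S ↔ Q) ↔ (R ↔ (T → ¬S))) ∧ R) → ((T ↔ ¬R) ↔ T)): β-rule — branch into ¬¬(((¬¬S ↔ Q) ↔ (R ↔ (T → ¬S))) ∧ R)  //  ((T ↔ ¬R) ↔ T).
  branch 1 (add ¬¬(((¬¬S ↔ Q) ↔ (R ↔ (T → ¬S))) ∧ R)):
    ¬¬(((¬¬S ↔ Q) ↔ (R ↔ (T → ¬S))) ∧ R): α-rule — add ((¬¬S ↔ Q) ↔ (R ↔ (T → ¬S))), R.
    ((¬¬S ↔ Q) ↔ (R ↔ (T → ¬S))): β-rule — branch into (¬¬S ↔ Q), (R ↔ (T → ¬S))  //  ¬(¬¬S ↔ Q), ¬(R ↔ (T → ¬S)).
      branch 1.1 (add (¬¬S ↔ Q), (R ↔ (T → ¬S))):
        (¬¬S ↔ Q): β-rule — branch into ¬¬S, Q  //  ¬¬¬S, ¬Q.
          branch 1.1.1 (add ¬¬S, Q):
            ¬¬S: drop double negation, giving S.
            (R ↔ (T → ¬S)): β-rule — branch into R, (T → ¬S)  //  ¬R, ¬(T → ¬S).
              branch 1.1.1.1 (add R, (T → ¬S)):
                (T → ¬S): β-rule — branch into ¬T  //  ¬S.
                  branch 1.1.1.1.1 (add ¬T):
                    ○ open, literals {Q=1, R=1, S=1, T=0}.
                  branch 1.1.1.1.2 (add ¬S):
                    × closes — contains both S and ¬S.
              branch 1.1.1.2 (add ¬R, ¬(T → ¬S)):
                × closes — contains both R and ¬R.
          branch 1.1.2 (add ¬¬¬S, ¬Q):
            ¬¬¬S: drop double negation, giving ¬S.
            (R ↔ (T → ¬S)): β-rule — branch into R, (T → ¬S)  //  ¬R, ¬(T → ¬S).
              branch 1.1.2.1 (add R, (T → ¬S)):
                (T → ¬S): β-rule — branch into ¬T  //  ¬S.
                  branch 1.1.2.1.1 (add ¬T):
                    ○ open, literals {Q=0, R=1, S=0, T=0}.
                  branch 1.1.2.1.2 (add ¬S):
                    ○ open, literals {Q=0, R=1, S=0}.
              branch 1.1.2.2 (add ¬R, ¬(T → ¬S)):
                × closes — contains both R and ¬R.
      branch 1.2 (add ¬(¬¬S ↔ Q), ¬(R ↔ (T → ¬S))):
        ¬(¬¬S ↔ Q): β-rule — branch into ¬¬S, ¬Q  //  ¬¬¬S, Q.
          branch 1.2.1 (add ¬¬S, ¬Q):
            ¬¬S: drop double negation, giving S.
            ¬(R ↔ (T → ¬S)): β-rule — branch into R, ¬(T → ¬S)  //  ¬R, (T → ¬S).
              branch 1.2.1.1 (add R, ¬(T → ¬S)):
                ¬(T → ¬S): α-rule — add T, ¬¬S.
                ○ open, literals {Q=0, R=1, S=1, T=1}.
              branch 1.2.1.2 (add ¬R, (T → ¬S)):
                × closes — contains both R and ¬R.
          branch 1.2.2 (add ¬¬¬S, Q):
            ¬¬¬S: drop double negation, giving ¬S.
            ¬(R ↔ (T → ¬S)): β-rule — branch into R, ¬(T → ¬S)  //  ¬R, (T → ¬S).
              branch 1.2.2.1 (add R, ¬(T → ¬S)):
                ¬(T → ¬S): α-rule — add T, ¬¬S.
                × closes — contains both S and ¬S.
              branch 1.2.2.2 (add ¬R, (T → ¬S)):
                × closes — contains both R and ¬R.
  branch 2 (add ((T ↔ ¬R) ↔ T)):
    ((T ↔ ¬R) ↔ T): β-rule — branch into (T ↔ ¬R), T  //  ¬(T ↔ ¬R), ¬T.
      branch 2.1 (add (T ↔ ¬R), T):
        (T ↔ ¬R): β-rule — branch into T, ¬R  //  ¬T, ¬¬R.
          branch 2.1.1 (add T, ¬R):
            ○ open, literals {R=0, T=1}.
          branch 2.1.2 (add ¬T, ¬¬R):
            × closes — contains both T and ¬T.
      branch 2.2 (add ¬(T ↔ ¬R), ¬T):
        ¬(T ↔ ¬R): β-rule — branch into T, ¬¬R  //  ¬T, ¬R.
          branch 2.2.1 (add T, ¬¬R):
            × closes — contains both T and ¬T.
          branch 2.2.2 (add ¬T, ¬R):
            ○ open, literals {R=0, T=0}.
8 branches closed, 6 open.
Each open branch fixes some atoms; the unmentioned ones are free. Counting distinct full assignments: branch {Q=1, R=1, S=1, T=0} (P) contributes 2 new; branch {Q=0, R=1, S=0, T=0} (P) contributes 2 new; branch {Q=0, R=1, S=0} (P, T) contributes 2 new; branch {Q=0, R=1, S=1, T=1} (P) contributes 2 new; branch {R=0, T=1} (Q, P, S) contributes 8 new; branch {R=0, T=0} (Q, P, S) contributes 8 new. Total: 24.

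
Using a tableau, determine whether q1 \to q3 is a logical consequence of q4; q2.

No

Initial set: {q4; q2; \lnot (q1 \to q3)}.
\lnot (q1 \to q3): α-rule — add q1, \lnot q3.
○ open, literals {q1=true, q2=true, q3=false, q4=true}.
0 branches closed, 1 open.
An open branch gives a countermodel: q1=true, q2=true, q3=false, q4=true (unmentioned atoms arbitrary); the premises hold there but the conclusion fails.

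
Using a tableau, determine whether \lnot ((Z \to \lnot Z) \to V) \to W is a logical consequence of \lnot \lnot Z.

Initial set: {\lnot \lnot Z; \lnot (\lnot ((Z \to \lnot Z) \to V) \to W)}.
\lnot \lnot Z: drop double negation, giving Z.
\lnot (\lnot ((Z \to \lnot Z) \to V) \to W): α-rule — add \lnot ((Z \to \lnot Z) \to V), \lnot W.
\lnot ((Z \to \lnot Z) \to V): α-rule — add (Z \to \lnot Z), \lnot V.
(Z \to \lnot Z): β-rule — branch into \lnot Z  //  \lnot Z.
  branch 1 (add \lnot Z):
    × closes — contains both Z and \lnot Z.
  branch 2 (add \lnot Z):
    × closes — contains both Z and \lnot Z.
All 2 branches close.
Every branch closed, so the premises entail the conclusion.

Yes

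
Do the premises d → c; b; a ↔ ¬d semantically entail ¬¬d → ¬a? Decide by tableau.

Yes

Initial set: {(d → c); b; (a ↔ ¬d); ¬(¬¬d → ¬a)}.
¬(¬¬d → ¬a): α-rule — add ¬¬d, ¬¬a.
¬¬d: drop double negation, giving d.
(d → c): β-rule — branch into ¬d  //  c.
  branch 1 (add ¬d):
    × closes — contains both d and ¬d.
  branch 2 (add c):
    (a ↔ ¬d): β-rule — branch into a, ¬d  //  ¬a, ¬¬d.
      branch 2.1 (add a, ¬d):
        × closes — contains both d and ¬d.
      branch 2.2 (add ¬a, ¬¬d):
        × closes — contains both a and ¬a.
All 3 branches close.
Every branch closed, so the premises entail the conclusion.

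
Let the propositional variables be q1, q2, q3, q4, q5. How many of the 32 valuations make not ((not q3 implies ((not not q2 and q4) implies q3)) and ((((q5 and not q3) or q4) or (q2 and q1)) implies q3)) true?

Initial set: {not ((not q3 implies ((not not q2 and q4) implies q3)) and ((((q5 and not q3) or q4) or (q2 and q1)) implies q3))}.
not ((not q3 implies ((not not q2 and q4) implies q3)) and ((((q5 and not q3) or q4) or (q2 and q1)) implies q3)): β-rule — branch into not (not q3 implies ((not not q2 and q4) implies q3))  //  not ((((q5 and not q3) or q4) or (q2 and q1)) implies q3).
  branch 1 (add not (not q3 implies ((not not q2 and q4) implies q3))):
    not (not q3 implies ((not not q2 and q4) implies q3)): α-rule — add not q3, not ((not not q2 and q4) implies q3).
    not ((not not q2 and q4) implies q3): α-rule — add (not not q2 and q4), not q3.
    (not not q2 and q4): α-rule — add not not q2, q4.
    not not q2: drop double negation, giving q2.
    ○ open, literals {q2=true, q3=false, q4=true}.
  branch 2 (add not ((((q5 and not q3) or q4) or (q2 and q1)) implies q3)):
    not ((((q5 and not q3) or q4) or (q2 and q1)) implies q3): α-rule — add (((q5 and not q3) or q4) or (q2 and q1)), not q3.
    (((q5 and not q3) or q4) or (q2 and q1)): β-rule — branch into ((q5 and not q3) or q4)  //  (q2 and q1).
      branch 2.1 (add ((q5 and not q3) or q4)):
        ((q5 and not q3) or q4): β-rule — branch into (q5 and not q3)  //  q4.
          branch 2.1.1 (add (q5 and not q3)):
            (q5 and not q3): α-rule — add q5, not q3.
            ○ open, literals {q3=false, q5=true}.
          branch 2.1.2 (add q4):
            ○ open, literals {q3=false, q4=true}.
      branch 2.2 (add (q2 and q1)):
        (q2 and q1): α-rule — add q2, q1.
        ○ open, literals {q1=true, q2=true, q3=false}.
0 branches closed, 4 open.
Each open branch fixes some atoms; the unmentioned ones are free. Counting distinct full assignments: branch {q2=true, q3=false, q4=true} (q1, q5) contributes 4 new; branch {q3=false, q5=true} (q1, q2, q4) contributes 6 new; branch {q3=false, q4=true} (q1, q2, q5) contributes 2 new; branch {q1=true, q2=true, q3=false} (q4, q5) contributes 1 new. Total: 13.

13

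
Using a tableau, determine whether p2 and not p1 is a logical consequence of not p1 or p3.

Initial set: {T (not p1 or p3); F (p2 and not p1)}.
T (not p1 or p3): β-rule — branch into T not p1  //  T p3.
  branch 1 (add T not p1):
    F (p2 and not p1): β-rule — branch into F p2  //  F not p1.
      branch 1.1 (add F p2):
        ○ open, literals {p1=F, p2=F}.
      branch 1.2 (add F not p1):
        × closes — contains both p1 and not p1.
  branch 2 (add T p3):
    F (p2 and not p1): β-rule — branch into F p2  //  F not p1.
      branch 2.1 (add F p2):
        ○ open, literals {p2=F, p3=T}.
      branch 2.2 (add F not p1):
        ○ open, literals {p1=T, p3=T}.
1 branch closed, 3 open.
An open branch gives a countermodel: p1=F, p2=F (unmentioned atoms arbitrary); the premises hold there but the conclusion fails.

No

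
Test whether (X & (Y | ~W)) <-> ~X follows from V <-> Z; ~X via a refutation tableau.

No

Initial set: {T (V <-> Z); T ~X; F ((X & (Y | ~W)) <-> ~X)}.
T (V <-> Z): β-rule — branch into T V, T Z  //  F V, F Z.
  branch 1 (add T V, T Z):
    F ((X & (Y | ~W)) <-> ~X): β-rule — branch into T (X & (Y | ~W)), F ~X  //  F (X & (Y | ~W)), T ~X.
      branch 1.1 (add T (X & (Y | ~W)), F ~X):
        × closes — contains both X and ~X.
      branch 1.2 (add F (X & (Y | ~W)), T ~X):
        F (X & (Y | ~W)): β-rule — branch into F X  //  F (Y | ~W).
          branch 1.2.1 (add F X):
            ○ open, literals {V=T, X=F, Z=T}.
          branch 1.2.2 (add F (Y | ~W)):
            F (Y | ~W): α-rule — add F Y, F ~W.
            ○ open, literals {V=T, W=T, X=F, Y=F, Z=T}.
  branch 2 (add F V, F Z):
    F ((X & (Y | ~W)) <-> ~X): β-rule — branch into T (X & (Y | ~W)), F ~X  //  F (X & (Y | ~W)), T ~X.
      branch 2.1 (add T (X & (Y | ~W)), F ~X):
        × closes — contains both X and ~X.
      branch 2.2 (add F (X & (Y | ~W)), T ~X):
        F (X & (Y | ~W)): β-rule — branch into F X  //  F (Y | ~W).
          branch 2.2.1 (add F X):
            ○ open, literals {V=F, X=F, Z=F}.
          branch 2.2.2 (add F (Y | ~W)):
            F (Y | ~W): α-rule — add F Y, F ~W.
            ○ open, literals {V=F, W=T, X=F, Y=F, Z=F}.
2 branches closed, 4 open.
An open branch gives a countermodel: V=T, X=F, Z=T (unmentioned atoms arbitrary); the premises hold there but the conclusion fails.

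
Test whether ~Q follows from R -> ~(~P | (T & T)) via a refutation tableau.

Initial set: {(R -> ~(~P | (T & T))); ~~Q}.
(R -> ~(~P | (T & T))): β-rule — branch into ~R  //  ~(~P | (T & T)).
  branch 1 (add ~R):
    ○ open, literals {Q=true, R=false}.
  branch 2 (add ~(~P | (T & T))):
    ~(~P | (T & T)): α-rule — add ~~P, ~(T & T).
    ~(T & T): β-rule — branch into ~T  //  ~T.
      branch 2.1 (add ~T):
        ○ open, literals {P=true, Q=true, T=false}.
      branch 2.2 (add ~T):
        ○ open, literals {P=true, Q=true, T=false}.
0 branches closed, 3 open.
An open branch gives a countermodel: Q=true, R=false (unmentioned atoms arbitrary); the premises hold there but the conclusion fails.

No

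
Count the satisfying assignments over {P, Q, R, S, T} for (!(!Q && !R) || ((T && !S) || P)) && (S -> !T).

22

Initial set: {((!(!Q && !R) || ((T && !S) || P)) && (S -> !T))}.
((!(!Q && !R) || ((T && !S) || P)) && (S -> !T)): α-rule — add (!(!Q && !R) || ((T && !S) || P)), (S -> !T).
(!(!Q && !R) || ((T && !S) || P)): β-rule — branch into !(!Q && !R)  //  ((T && !S) || P).
  branch 1 (add !(!Q && !R)):
    (S -> !T): β-rule — branch into !S  //  !T.
      branch 1.1 (add !S):
        !(!Q && !R): β-rule — branch into !!Q  //  !!R.
          branch 1.1.1 (add !!Q):
            ○ open, literals {Q=1, S=0}.
          branch 1.1.2 (add !!R):
            ○ open, literals {R=1, S=0}.
      branch 1.2 (add !T):
        !(!Q && !R): β-rule — branch into !!Q  //  !!R.
          branch 1.2.1 (add !!Q):
            ○ open, literals {Q=1, T=0}.
          branch 1.2.2 (add !!R):
            ○ open, literals {R=1, T=0}.
  branch 2 (add ((T && !S) || P)):
    (S -> !T): β-rule — branch into !S  //  !T.
      branch 2.1 (add !S):
        ((T && !S) || P): β-rule — branch into (T && !S)  //  P.
          branch 2.1.1 (add (T && !S)):
            (T && !S): α-rule — add T, !S.
            ○ open, literals {S=0, T=1}.
          branch 2.1.2 (add P):
            ○ open, literals {P=1, S=0}.
      branch 2.2 (add !T):
        ((T && !S) || P): β-rule — branch into (T && !S)  //  P.
          branch 2.2.1 (add (T && !S)):
            (T && !S): α-rule — add T, !S.
            × closes — contains both T and !T.
          branch 2.2.2 (add P):
            ○ open, literals {P=1, T=0}.
1 branch closed, 7 open.
Each open branch fixes some atoms; the unmentioned ones are free. Counting distinct full assignments: branch {Q=1, S=0} (P, R, T) contributes 8 new; branch {R=1, S=0} (P, Q, T) contributes 4 new; branch {Q=1, T=0} (P, R, S) contributes 4 new; branch {R=1, T=0} (P, Q, S) contributes 2 new; branch {S=0, T=1} (P, Q, R) contributes 2 new; branch {P=1, S=0} (Q, R, T) contributes 1 new; branch {P=1, T=0} (Q, R, S) contributes 1 new. Total: 22.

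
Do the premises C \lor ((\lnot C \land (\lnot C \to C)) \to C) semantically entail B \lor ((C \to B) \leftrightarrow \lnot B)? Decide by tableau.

Initial set: {(C \lor ((\lnot C \land (\lnot C \to C)) \to C)); \lnot (B \lor ((C \to B) \leftrightarrow \lnot B))}.
\lnot (B \lor ((C \to B) \leftrightarrow \lnot B)): α-rule — add \lnot B, \lnot ((C \to B) \leftrightarrow \lnot B).
(C \lor ((\lnot C \land (\lnot C \to C)) \to C)): β-rule — branch into C  //  ((\lnot C \land (\lnot C \to C)) \to C).
  branch 1 (add C):
    \lnot ((C \to B) \leftrightarrow \lnot B): β-rule — branch into (C \to B), \lnot \lnot B  //  \lnot (C \to B), \lnot B.
      branch 1.1 (add (C \to B), \lnot \lnot B):
        × closes — contains both B and \lnot B.
      branch 1.2 (add \lnot (C \to B), \lnot B):
        \lnot (C \to B): α-rule — add C, \lnot B.
        ○ open, literals {B=F, C=T}.
  branch 2 (add ((\lnot C \land (\lnot C \to C)) \to C)):
    \lnot ((C \to B) \leftrightarrow \lnot B): β-rule — branch into (C \to B), \lnot \lnot B  //  \lnot (C \to B), \lnot B.
      branch 2.1 (add (C \to B), \lnot \lnot B):
        × closes — contains both B and \lnot B.
      branch 2.2 (add \lnot (C \to B), \lnot B):
        \lnot (C \to B): α-rule — add C, \lnot B.
        ((\lnot C \land (\lnot C \to C)) \to C): β-rule — branch into \lnot (\lnot C \land (\lnot C \to C))  //  C.
          branch 2.2.1 (add \lnot (\lnot C \land (\lnot C \to C))):
            \lnot (\lnot C \land (\lnot C \to C)): β-rule — branch into \lnot \lnot C  //  \lnot (\lnot C \to C).
              branch 2.2.1.1 (add \lnot \lnot C):
                ○ open, literals {B=F, C=T}.
              branch 2.2.1.2 (add \lnot (\lnot C \to C)):
                \lnot (\lnot C \to C): α-rule — add \lnot C, \lnot C.
                × closes — contains both C and \lnot C.
          branch 2.2.2 (add C):
            ○ open, literals {B=F, C=T}.
3 branches closed, 3 open.
An open branch gives a countermodel: B=F, C=T (unmentioned atoms arbitrary); the premises hold there but the conclusion fails.

No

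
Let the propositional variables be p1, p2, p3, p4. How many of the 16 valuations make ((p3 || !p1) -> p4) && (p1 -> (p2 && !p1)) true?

4

Initial set: {T (((p3 || !p1) -> p4) && (p1 -> (p2 && !p1)))}.
T (((p3 || !p1) -> p4) && (p1 -> (p2 && !p1))): α-rule — add T ((p3 || !p1) -> p4), T (p1 -> (p2 && !p1)).
T ((p3 || !p1) -> p4): β-rule — branch into F (p3 || !p1)  //  T p4.
  branch 1 (add F (p3 || !p1)):
    F (p3 || !p1): α-rule — add F p3, F !p1.
    T (p1 -> (p2 && !p1)): β-rule — branch into F p1  //  T (p2 && !p1).
      branch 1.1 (add F p1):
        × closes — contains both p1 and !p1.
      branch 1.2 (add T (p2 && !p1)):
        T (p2 && !p1): α-rule — add T p2, T !p1.
        × closes — contains both p1 and !p1.
  branch 2 (add T p4):
    T (p1 -> (p2 && !p1)): β-rule — branch into F p1  //  T (p2 && !p1).
      branch 2.1 (add F p1):
        ○ open, literals {p1=false, p4=true}.
      branch 2.2 (add T (p2 && !p1)):
        T (p2 && !p1): α-rule — add T p2, T !p1.
        ○ open, literals {p1=false, p2=true, p4=true}.
2 branches closed, 2 open.
Each open branch fixes some atoms; the unmentioned ones are free. Counting distinct full assignments: branch {p1=false, p4=true} (p2, p3) contributes 4 new; branch {p1=false, p2=true, p4=true} (p3) contributes 0 new. Total: 4.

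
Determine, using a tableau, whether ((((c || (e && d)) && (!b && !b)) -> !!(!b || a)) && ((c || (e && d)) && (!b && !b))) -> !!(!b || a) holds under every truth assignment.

Assume the negation and expand:
Initial set: {!(((((c || (e && d)) && (!b && !b)) -> !!(!b || a)) && ((c || (e && d)) && (!b && !b))) -> !!(!b || a))}.
!(((((c || (e && d)) && (!b && !b)) -> !!(!b || a)) && ((c || (e && d)) && (!b && !b))) -> !!(!b || a)): α-rule — add ((((c || (e && d)) && (!b && !b)) -> !!(!b || a)) && ((c || (e && d)) && (!b && !b))), !!!(!b || a).
((((c || (e && d)) && (!b && !b)) -> !!(!b || a)) && ((c || (e && d)) && (!b && !b))): α-rule — add (((c || (e && d)) && (!b && !b)) -> !!(!b || a)), ((c || (e && d)) && (!b && !b)).
!!!(!b || a): drop double negation, giving !(!b || a).
((c || (e && d)) && (!b && !b)): α-rule — add (c || (e && d)), (!b && !b).
!(!b || a): α-rule — add !!b, !a.
(!b && !b): α-rule — add !b, !b.
× closes — contains both b and !b.
All 1 branch closes.
Every branch closed, so the negation is unsatisfiable and the formula is valid.

Valid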